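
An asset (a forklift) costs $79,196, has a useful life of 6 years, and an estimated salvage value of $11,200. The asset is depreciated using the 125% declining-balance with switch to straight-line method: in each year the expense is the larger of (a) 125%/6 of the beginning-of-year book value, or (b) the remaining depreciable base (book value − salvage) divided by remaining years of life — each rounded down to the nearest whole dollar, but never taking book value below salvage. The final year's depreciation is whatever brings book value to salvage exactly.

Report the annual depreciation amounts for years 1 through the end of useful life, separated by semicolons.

Depreciable base = $79,196 − $11,200 = $67,996.
Year 1: DB = ⌊$79,196 × 125%/6⌋ = $16,499; SL = ⌊$67,996/6⌋ = $11,332 → take DB $16,499. Book value $62,697.
Year 2: DB = ⌊$62,697 × 125%/6⌋ = $13,061; SL = ⌊$51,497/5⌋ = $10,299 → take DB $13,061. Book value $49,636.
Year 3: DB = ⌊$49,636 × 125%/6⌋ = $10,340; SL = ⌊$38,436/4⌋ = $9,609 → take DB $10,340. Book value $39,296.
Year 4: DB = ⌊$39,296 × 125%/6⌋ = $8,186; SL = ⌊$28,096/3⌋ = $9,365 → take SL $9,365. Book value $29,931.
Year 5: DB = ⌊$29,931 × 125%/6⌋ = $6,235; SL = ⌊$18,731/2⌋ = $9,365 → take SL $9,365. Book value $20,566.
Year 6 (final): $20,566 − $11,200 = $9,366. Book value $11,200.

$16,499; $13,061; $10,340; $9,365; $9,365; $9,366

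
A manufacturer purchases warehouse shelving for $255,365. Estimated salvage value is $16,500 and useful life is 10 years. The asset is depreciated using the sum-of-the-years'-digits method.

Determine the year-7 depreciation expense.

$17,372

Depreciable base = $255,365 − $16,500 = $238,865.
Sum of the years' digits = 10+9+8+7+6+5+4+3+2+1 = 55.
Year 1: $238,865 × 10/55 = $43,430. Book value $211,935.
Year 2: $238,865 × 9/55 = $39,087. Book value $172,848.
Year 3: $238,865 × 8/55 = $34,744. Book value $138,104.
Year 4: $238,865 × 7/55 = $30,401. Book value $107,703.
Year 5: $238,865 × 6/55 = $26,058. Book value $81,645.
Year 6: $238,865 × 5/55 = $21,715. Book value $59,930.
Year 7: $238,865 × 4/55 = $17,372. Book value $42,558.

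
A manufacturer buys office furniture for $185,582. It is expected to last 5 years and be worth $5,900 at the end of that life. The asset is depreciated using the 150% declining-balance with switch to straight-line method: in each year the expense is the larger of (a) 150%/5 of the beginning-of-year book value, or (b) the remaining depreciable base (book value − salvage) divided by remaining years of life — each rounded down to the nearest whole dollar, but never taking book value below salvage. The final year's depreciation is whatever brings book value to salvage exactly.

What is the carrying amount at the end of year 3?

Depreciable base = $185,582 − $5,900 = $179,682.
Year 1: DB = ⌊$185,582 × 150%/5⌋ = $55,674; SL = ⌊$179,682/5⌋ = $35,936 → take DB $55,674. Book value $129,908.
Year 2: DB = ⌊$129,908 × 150%/5⌋ = $38,972; SL = ⌊$124,008/4⌋ = $31,002 → take DB $38,972. Book value $90,936.
Year 3: DB = ⌊$90,936 × 150%/5⌋ = $27,280; SL = ⌊$85,036/3⌋ = $28,345 → take SL $28,345. Book value $62,591.

$62,591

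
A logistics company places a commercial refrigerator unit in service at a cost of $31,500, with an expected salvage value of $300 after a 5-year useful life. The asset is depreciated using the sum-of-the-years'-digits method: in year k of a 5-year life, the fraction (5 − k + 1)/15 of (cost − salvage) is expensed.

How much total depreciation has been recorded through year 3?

$24,960

Depreciable base = $31,500 − $300 = $31,200.
Sum of the years' digits = 5+4+3+2+1 = 15.
Year 1: $31,200 × 5/15 = $10,400. Book value $21,100.
Year 2: $31,200 × 4/15 = $8,320. Book value $12,780.
Year 3: $31,200 × 3/15 = $6,240. Book value $6,540.
Accumulated through year 3 = $31,500 − $6,540 = $24,960.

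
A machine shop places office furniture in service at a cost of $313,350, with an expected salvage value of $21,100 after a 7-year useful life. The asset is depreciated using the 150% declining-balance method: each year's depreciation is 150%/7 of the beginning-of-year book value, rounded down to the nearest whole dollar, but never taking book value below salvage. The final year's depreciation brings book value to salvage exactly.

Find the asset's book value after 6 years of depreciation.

$73,727

Depreciable base = $313,350 − $21,100 = $292,250.
Year 1: ⌊$313,350 × 150%/7⌋ = $67,146. Book value $246,204.
Year 2: ⌊$246,204 × 150%/7⌋ = $52,758. Book value $193,446.
Year 3: ⌊$193,446 × 150%/7⌋ = $41,452. Book value $151,994.
Year 4: ⌊$151,994 × 150%/7⌋ = $32,570. Book value $119,424.
Year 5: ⌊$119,424 × 150%/7⌋ = $25,590. Book value $93,834.
Year 6: ⌊$93,834 × 150%/7⌋ = $20,107. Book value $73,727.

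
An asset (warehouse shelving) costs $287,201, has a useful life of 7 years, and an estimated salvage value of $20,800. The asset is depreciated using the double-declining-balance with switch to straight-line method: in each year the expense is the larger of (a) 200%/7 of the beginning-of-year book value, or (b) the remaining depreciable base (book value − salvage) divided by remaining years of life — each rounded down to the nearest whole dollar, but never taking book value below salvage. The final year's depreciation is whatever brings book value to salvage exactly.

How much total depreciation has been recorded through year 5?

$233,799

Depreciable base = $287,201 − $20,800 = $266,401.
Year 1: DB = ⌊$287,201 × 200%/7⌋ = $82,057; SL = ⌊$266,401/7⌋ = $38,057 → take DB $82,057. Book value $205,144.
Year 2: DB = ⌊$205,144 × 200%/7⌋ = $58,612; SL = ⌊$184,344/6⌋ = $30,724 → take DB $58,612. Book value $146,532.
Year 3: DB = ⌊$146,532 × 200%/7⌋ = $41,866; SL = ⌊$125,732/5⌋ = $25,146 → take DB $41,866. Book value $104,666.
Year 4: DB = ⌊$104,666 × 200%/7⌋ = $29,904; SL = ⌊$83,866/4⌋ = $20,966 → take DB $29,904. Book value $74,762.
Year 5: DB = ⌊$74,762 × 200%/7⌋ = $21,360; SL = ⌊$53,962/3⌋ = $17,987 → take DB $21,360. Book value $53,402.
Accumulated through year 5 = $287,201 − $53,402 = $233,799.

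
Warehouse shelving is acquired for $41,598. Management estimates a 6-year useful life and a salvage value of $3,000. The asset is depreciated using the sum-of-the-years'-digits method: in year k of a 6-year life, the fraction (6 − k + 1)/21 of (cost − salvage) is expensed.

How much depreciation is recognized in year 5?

Depreciable base = $41,598 − $3,000 = $38,598.
Sum of the years' digits = 6+5+4+3+2+1 = 21.
Year 1: $38,598 × 6/21 = $11,028. Book value $30,570.
Year 2: $38,598 × 5/21 = $9,190. Book value $21,380.
Year 3: $38,598 × 4/21 = $7,352. Book value $14,028.
Year 4: $38,598 × 3/21 = $5,514. Book value $8,514.
Year 5: $38,598 × 2/21 = $3,676. Book value $4,838.

$3,676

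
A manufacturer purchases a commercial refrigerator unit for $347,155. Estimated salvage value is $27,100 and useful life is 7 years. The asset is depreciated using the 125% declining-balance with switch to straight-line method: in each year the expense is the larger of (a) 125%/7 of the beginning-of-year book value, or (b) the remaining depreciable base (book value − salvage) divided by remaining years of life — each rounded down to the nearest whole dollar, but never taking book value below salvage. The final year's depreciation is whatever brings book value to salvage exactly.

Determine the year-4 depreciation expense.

$41,328

Depreciable base = $347,155 − $27,100 = $320,055.
Year 1: DB = ⌊$347,155 × 125%/7⌋ = $61,991; SL = ⌊$320,055/7⌋ = $45,722 → take DB $61,991. Book value $285,164.
Year 2: DB = ⌊$285,164 × 125%/7⌋ = $50,922; SL = ⌊$258,064/6⌋ = $43,010 → take DB $50,922. Book value $234,242.
Year 3: DB = ⌊$234,242 × 125%/7⌋ = $41,828; SL = ⌊$207,142/5⌋ = $41,428 → take DB $41,828. Book value $192,414.
Year 4: DB = ⌊$192,414 × 125%/7⌋ = $34,359; SL = ⌊$165,314/4⌋ = $41,328 → take SL $41,328. Book value $151,086.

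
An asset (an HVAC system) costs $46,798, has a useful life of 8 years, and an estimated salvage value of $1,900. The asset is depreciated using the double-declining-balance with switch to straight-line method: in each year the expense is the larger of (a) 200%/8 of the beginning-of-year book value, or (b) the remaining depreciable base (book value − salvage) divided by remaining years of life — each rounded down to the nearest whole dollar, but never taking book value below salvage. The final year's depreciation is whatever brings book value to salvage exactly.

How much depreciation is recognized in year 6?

Depreciable base = $46,798 − $1,900 = $44,898.
Year 1: DB = ⌊$46,798 × 200%/8⌋ = $11,699; SL = ⌊$44,898/8⌋ = $5,612 → take DB $11,699. Book value $35,099.
Year 2: DB = ⌊$35,099 × 200%/8⌋ = $8,774; SL = ⌊$33,199/7⌋ = $4,742 → take DB $8,774. Book value $26,325.
Year 3: DB = ⌊$26,325 × 200%/8⌋ = $6,581; SL = ⌊$24,425/6⌋ = $4,070 → take DB $6,581. Book value $19,744.
Year 4: DB = ⌊$19,744 × 200%/8⌋ = $4,936; SL = ⌊$17,844/5⌋ = $3,568 → take DB $4,936. Book value $14,808.
Year 5: DB = ⌊$14,808 × 200%/8⌋ = $3,702; SL = ⌊$12,908/4⌋ = $3,227 → take DB $3,702. Book value $11,106.
Year 6: DB = ⌊$11,106 × 200%/8⌋ = $2,776; SL = ⌊$9,206/3⌋ = $3,068 → take SL $3,068. Book value $8,038.

$3,068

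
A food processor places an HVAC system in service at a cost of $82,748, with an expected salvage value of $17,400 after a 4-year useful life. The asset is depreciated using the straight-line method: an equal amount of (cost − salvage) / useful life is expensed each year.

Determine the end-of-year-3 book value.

$33,737

Depreciable base = $82,748 − $17,400 = $65,348.
Annual expense = $65,348 / 4 = $16,337.
End of year 1: book value $66,411.
End of year 2: book value $50,074.
End of year 3: book value $33,737.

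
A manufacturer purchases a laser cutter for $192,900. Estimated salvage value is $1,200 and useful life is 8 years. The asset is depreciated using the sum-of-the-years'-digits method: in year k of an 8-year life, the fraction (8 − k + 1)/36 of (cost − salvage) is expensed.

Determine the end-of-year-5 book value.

$33,150

Depreciable base = $192,900 − $1,200 = $191,700.
Sum of the years' digits = 8+7+6+5+4+3+2+1 = 36.
Year 1: $191,700 × 8/36 = $42,600. Book value $150,300.
Year 2: $191,700 × 7/36 = $37,275. Book value $113,025.
Year 3: $191,700 × 6/36 = $31,950. Book value $81,075.
Year 4: $191,700 × 5/36 = $26,625. Book value $54,450.
Year 5: $191,700 × 4/36 = $21,300. Book value $33,150.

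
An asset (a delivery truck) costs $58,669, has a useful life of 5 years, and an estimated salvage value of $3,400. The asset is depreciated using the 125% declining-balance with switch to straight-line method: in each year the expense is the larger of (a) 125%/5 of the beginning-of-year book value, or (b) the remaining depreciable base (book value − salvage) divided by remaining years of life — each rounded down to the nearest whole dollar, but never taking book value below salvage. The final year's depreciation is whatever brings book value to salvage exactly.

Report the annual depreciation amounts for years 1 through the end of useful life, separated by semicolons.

$14,667; $11,000; $9,867; $9,867; $9,868

Depreciable base = $58,669 − $3,400 = $55,269.
Year 1: DB = ⌊$58,669 × 125%/5⌋ = $14,667; SL = ⌊$55,269/5⌋ = $11,053 → take DB $14,667. Book value $44,002.
Year 2: DB = ⌊$44,002 × 125%/5⌋ = $11,000; SL = ⌊$40,602/4⌋ = $10,150 → take DB $11,000. Book value $33,002.
Year 3: DB = ⌊$33,002 × 125%/5⌋ = $8,250; SL = ⌊$29,602/3⌋ = $9,867 → take SL $9,867. Book value $23,135.
Year 4: DB = ⌊$23,135 × 125%/5⌋ = $5,783; SL = ⌊$19,735/2⌋ = $9,867 → take SL $9,867. Book value $13,268.
Year 5 (final): $13,268 − $3,400 = $9,868. Book value $3,400.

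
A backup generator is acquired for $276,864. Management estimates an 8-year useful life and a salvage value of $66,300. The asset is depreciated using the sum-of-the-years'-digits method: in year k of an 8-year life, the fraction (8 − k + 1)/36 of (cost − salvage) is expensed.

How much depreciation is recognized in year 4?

$29,245

Depreciable base = $276,864 − $66,300 = $210,564.
Sum of the years' digits = 8+7+6+5+4+3+2+1 = 36.
Year 1: $210,564 × 8/36 = $46,792. Book value $230,072.
Year 2: $210,564 × 7/36 = $40,943. Book value $189,129.
Year 3: $210,564 × 6/36 = $35,094. Book value $154,035.
Year 4: $210,564 × 5/36 = $29,245. Book value $124,790.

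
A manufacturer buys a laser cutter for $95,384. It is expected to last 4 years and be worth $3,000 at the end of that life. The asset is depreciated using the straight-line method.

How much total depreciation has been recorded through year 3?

$69,288

Depreciable base = $95,384 − $3,000 = $92,384.
Annual expense = $92,384 / 4 = $23,096.
End of year 1: book value $72,288.
End of year 2: book value $49,192.
End of year 3: book value $26,096.
Accumulated through year 3 = $95,384 − $26,096 = $69,288.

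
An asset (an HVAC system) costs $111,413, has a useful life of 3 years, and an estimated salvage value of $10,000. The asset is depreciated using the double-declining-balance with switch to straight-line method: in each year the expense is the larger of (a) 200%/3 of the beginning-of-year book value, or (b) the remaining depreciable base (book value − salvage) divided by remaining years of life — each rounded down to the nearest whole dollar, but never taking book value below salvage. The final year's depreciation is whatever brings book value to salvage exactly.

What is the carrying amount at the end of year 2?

$12,380

Depreciable base = $111,413 − $10,000 = $101,413.
Year 1: DB = ⌊$111,413 × 200%/3⌋ = $74,275; SL = ⌊$101,413/3⌋ = $33,804 → take DB $74,275. Book value $37,138.
Year 2: DB = ⌊$37,138 × 200%/3⌋ = $24,758; SL = ⌊$27,138/2⌋ = $13,569 → take DB $24,758. Book value $12,380.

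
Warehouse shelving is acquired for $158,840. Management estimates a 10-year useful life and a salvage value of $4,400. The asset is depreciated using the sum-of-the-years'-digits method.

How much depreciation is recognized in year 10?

Depreciable base = $158,840 − $4,400 = $154,440.
Sum of the years' digits = 10+9+8+7+6+5+4+3+2+1 = 55.
Year 1: $154,440 × 10/55 = $28,080. Book value $130,760.
Year 2: $154,440 × 9/55 = $25,272. Book value $105,488.
Year 3: $154,440 × 8/55 = $22,464. Book value $83,024.
Year 4: $154,440 × 7/55 = $19,656. Book value $63,368.
Year 5: $154,440 × 6/55 = $16,848. Book value $46,520.
Year 6: $154,440 × 5/55 = $14,040. Book value $32,480.
Year 7: $154,440 × 4/55 = $11,232. Book value $21,248.
Year 8: $154,440 × 3/55 = $8,424. Book value $12,824.
Year 9: $154,440 × 2/55 = $5,616. Book value $7,208.
Year 10: $154,440 × 1/55 = $2,808. Book value $4,400.

$2,808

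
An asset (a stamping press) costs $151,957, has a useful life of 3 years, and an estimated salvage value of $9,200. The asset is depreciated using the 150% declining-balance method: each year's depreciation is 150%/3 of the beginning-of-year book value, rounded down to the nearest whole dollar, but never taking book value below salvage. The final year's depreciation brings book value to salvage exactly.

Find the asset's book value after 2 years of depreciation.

Depreciable base = $151,957 − $9,200 = $142,757.
Year 1: ⌊$151,957 × 150%/3⌋ = $75,978. Book value $75,979.
Year 2: ⌊$75,979 × 150%/3⌋ = $37,989. Book value $37,990.

$37,990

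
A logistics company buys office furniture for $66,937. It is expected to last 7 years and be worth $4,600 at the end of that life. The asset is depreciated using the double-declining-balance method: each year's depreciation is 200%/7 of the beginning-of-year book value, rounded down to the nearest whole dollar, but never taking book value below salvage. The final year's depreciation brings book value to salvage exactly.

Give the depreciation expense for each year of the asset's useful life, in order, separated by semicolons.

Depreciable base = $66,937 − $4,600 = $62,337.
Year 1: ⌊$66,937 × 200%/7⌋ = $19,124. Book value $47,813.
Year 2: ⌊$47,813 × 200%/7⌋ = $13,660. Book value $34,153.
Year 3: ⌊$34,153 × 200%/7⌋ = $9,758. Book value $24,395.
Year 4: ⌊$24,395 × 200%/7⌋ = $6,970. Book value $17,425.
Year 5: ⌊$17,425 × 200%/7⌋ = $4,978. Book value $12,447.
Year 6: ⌊$12,447 × 200%/7⌋ = $3,556. Book value $8,891.
Year 7 (final): $8,891 − $4,600 = $4,291. Book value $4,600.

$19,124; $13,660; $9,758; $6,970; $4,978; $3,556; $4,291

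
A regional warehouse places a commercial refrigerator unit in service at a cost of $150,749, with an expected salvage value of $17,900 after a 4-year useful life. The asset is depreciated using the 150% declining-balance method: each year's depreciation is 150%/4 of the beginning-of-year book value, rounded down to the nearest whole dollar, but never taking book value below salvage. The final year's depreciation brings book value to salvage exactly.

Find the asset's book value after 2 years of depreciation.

Depreciable base = $150,749 − $17,900 = $132,849.
Year 1: ⌊$150,749 × 150%/4⌋ = $56,530. Book value $94,219.
Year 2: ⌊$94,219 × 150%/4⌋ = $35,332. Book value $58,887.

$58,887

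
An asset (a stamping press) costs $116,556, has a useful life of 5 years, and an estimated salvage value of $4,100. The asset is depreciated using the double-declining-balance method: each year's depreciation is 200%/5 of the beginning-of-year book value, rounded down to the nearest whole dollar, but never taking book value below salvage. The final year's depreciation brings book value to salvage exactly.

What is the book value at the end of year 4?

Depreciable base = $116,556 − $4,100 = $112,456.
Year 1: ⌊$116,556 × 200%/5⌋ = $46,622. Book value $69,934.
Year 2: ⌊$69,934 × 200%/5⌋ = $27,973. Book value $41,961.
Year 3: ⌊$41,961 × 200%/5⌋ = $16,784. Book value $25,177.
Year 4: ⌊$25,177 × 200%/5⌋ = $10,070. Book value $15,107.

$15,107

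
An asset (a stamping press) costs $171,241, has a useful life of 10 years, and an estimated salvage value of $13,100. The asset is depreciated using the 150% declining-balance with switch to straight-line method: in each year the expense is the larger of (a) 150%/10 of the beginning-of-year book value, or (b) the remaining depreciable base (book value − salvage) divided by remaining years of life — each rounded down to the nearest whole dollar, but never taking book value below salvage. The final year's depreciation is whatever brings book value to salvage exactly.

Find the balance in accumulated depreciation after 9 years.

$145,564

Depreciable base = $171,241 − $13,100 = $158,141.
Year 1: DB = ⌊$171,241 × 150%/10⌋ = $25,686; SL = ⌊$158,141/10⌋ = $15,814 → take DB $25,686. Book value $145,555.
Year 2: DB = ⌊$145,555 × 150%/10⌋ = $21,833; SL = ⌊$132,455/9⌋ = $14,717 → take DB $21,833. Book value $123,722.
Year 3: DB = ⌊$123,722 × 150%/10⌋ = $18,558; SL = ⌊$110,622/8⌋ = $13,827 → take DB $18,558. Book value $105,164.
Year 4: DB = ⌊$105,164 × 150%/10⌋ = $15,774; SL = ⌊$92,064/7⌋ = $13,152 → take DB $15,774. Book value $89,390.
Year 5: DB = ⌊$89,390 × 150%/10⌋ = $13,408; SL = ⌊$76,290/6⌋ = $12,715 → take DB $13,408. Book value $75,982.
Year 6: DB = ⌊$75,982 × 150%/10⌋ = $11,397; SL = ⌊$62,882/5⌋ = $12,576 → take SL $12,576. Book value $63,406.
Year 7: DB = ⌊$63,406 × 150%/10⌋ = $9,510; SL = ⌊$50,306/4⌋ = $12,576 → take SL $12,576. Book value $50,830.
Year 8: DB = ⌊$50,830 × 150%/10⌋ = $7,624; SL = ⌊$37,730/3⌋ = $12,576 → take SL $12,576. Book value $38,254.
Year 9: DB = ⌊$38,254 × 150%/10⌋ = $5,738; SL = ⌊$25,154/2⌋ = $12,577 → take SL $12,577. Book value $25,677.
Accumulated through year 9 = $171,241 − $25,677 = $145,564.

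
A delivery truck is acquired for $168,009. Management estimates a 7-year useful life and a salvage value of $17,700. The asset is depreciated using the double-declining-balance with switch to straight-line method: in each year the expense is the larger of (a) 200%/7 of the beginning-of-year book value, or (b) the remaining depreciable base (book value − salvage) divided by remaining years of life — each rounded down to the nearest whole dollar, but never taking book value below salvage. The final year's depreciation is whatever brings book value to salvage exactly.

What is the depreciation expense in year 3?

$24,491

Depreciable base = $168,009 − $17,700 = $150,309.
Year 1: DB = ⌊$168,009 × 200%/7⌋ = $48,002; SL = ⌊$150,309/7⌋ = $21,472 → take DB $48,002. Book value $120,007.
Year 2: DB = ⌊$120,007 × 200%/7⌋ = $34,287; SL = ⌊$102,307/6⌋ = $17,051 → take DB $34,287. Book value $85,720.
Year 3: DB = ⌊$85,720 × 200%/7⌋ = $24,491; SL = ⌊$68,020/5⌋ = $13,604 → take DB $24,491. Book value $61,229.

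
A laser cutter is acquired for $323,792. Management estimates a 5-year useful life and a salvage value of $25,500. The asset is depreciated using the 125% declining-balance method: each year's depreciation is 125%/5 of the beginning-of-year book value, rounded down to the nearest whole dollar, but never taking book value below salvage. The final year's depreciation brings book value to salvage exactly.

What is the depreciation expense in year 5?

Depreciable base = $323,792 − $25,500 = $298,292.
Year 1: ⌊$323,792 × 125%/5⌋ = $80,948. Book value $242,844.
Year 2: ⌊$242,844 × 125%/5⌋ = $60,711. Book value $182,133.
Year 3: ⌊$182,133 × 125%/5⌋ = $45,533. Book value $136,600.
Year 4: ⌊$136,600 × 125%/5⌋ = $34,150. Book value $102,450.
Year 5 (final): $102,450 − $25,500 = $76,950. Book value $25,500.

$76,950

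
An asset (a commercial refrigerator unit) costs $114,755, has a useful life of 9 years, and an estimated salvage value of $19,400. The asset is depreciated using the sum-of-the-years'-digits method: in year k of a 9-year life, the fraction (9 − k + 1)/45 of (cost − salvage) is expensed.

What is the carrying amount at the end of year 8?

Depreciable base = $114,755 − $19,400 = $95,355.
Sum of the years' digits = 9+8+7+6+5+4+3+2+1 = 45.
Year 1: $95,355 × 9/45 = $19,071. Book value $95,684.
Year 2: $95,355 × 8/45 = $16,952. Book value $78,732.
Year 3: $95,355 × 7/45 = $14,833. Book value $63,899.
Year 4: $95,355 × 6/45 = $12,714. Book value $51,185.
Year 5: $95,355 × 5/45 = $10,595. Book value $40,590.
Year 6: $95,355 × 4/45 = $8,476. Book value $32,114.
Year 7: $95,355 × 3/45 = $6,357. Book value $25,757.
Year 8: $95,355 × 2/45 = $4,238. Book value $21,519.

$21,519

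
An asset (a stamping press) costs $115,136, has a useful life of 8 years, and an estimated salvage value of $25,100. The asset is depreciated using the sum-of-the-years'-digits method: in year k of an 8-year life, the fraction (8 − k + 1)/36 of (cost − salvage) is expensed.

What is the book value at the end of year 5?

$40,106

Depreciable base = $115,136 − $25,100 = $90,036.
Sum of the years' digits = 8+7+6+5+4+3+2+1 = 36.
Year 1: $90,036 × 8/36 = $20,008. Book value $95,128.
Year 2: $90,036 × 7/36 = $17,507. Book value $77,621.
Year 3: $90,036 × 6/36 = $15,006. Book value $62,615.
Year 4: $90,036 × 5/36 = $12,505. Book value $50,110.
Year 5: $90,036 × 4/36 = $10,004. Book value $40,106.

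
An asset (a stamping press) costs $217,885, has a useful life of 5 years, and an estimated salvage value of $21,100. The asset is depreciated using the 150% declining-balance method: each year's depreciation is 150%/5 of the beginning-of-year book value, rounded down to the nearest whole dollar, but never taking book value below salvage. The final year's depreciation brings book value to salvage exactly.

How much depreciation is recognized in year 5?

$31,215

Depreciable base = $217,885 − $21,100 = $196,785.
Year 1: ⌊$217,885 × 150%/5⌋ = $65,365. Book value $152,520.
Year 2: ⌊$152,520 × 150%/5⌋ = $45,756. Book value $106,764.
Year 3: ⌊$106,764 × 150%/5⌋ = $32,029. Book value $74,735.
Year 4: ⌊$74,735 × 150%/5⌋ = $22,420. Book value $52,315.
Year 5 (final): $52,315 − $21,100 = $31,215. Book value $21,100.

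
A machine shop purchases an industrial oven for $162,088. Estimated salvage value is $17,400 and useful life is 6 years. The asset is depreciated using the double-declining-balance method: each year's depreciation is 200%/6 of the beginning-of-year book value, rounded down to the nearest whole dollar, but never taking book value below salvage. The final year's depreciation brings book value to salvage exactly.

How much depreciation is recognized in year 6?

$3,946

Depreciable base = $162,088 − $17,400 = $144,688.
Year 1: ⌊$162,088 × 200%/6⌋ = $54,029. Book value $108,059.
Year 2: ⌊$108,059 × 200%/6⌋ = $36,019. Book value $72,040.
Year 3: ⌊$72,040 × 200%/6⌋ = $24,013. Book value $48,027.
Year 4: ⌊$48,027 × 200%/6⌋ = $16,009. Book value $32,018.
Year 5: ⌊$32,018 × 200%/6⌋ = $10,672. Book value $21,346.
Year 6 (final): $21,346 − $17,400 = $3,946. Book value $17,400.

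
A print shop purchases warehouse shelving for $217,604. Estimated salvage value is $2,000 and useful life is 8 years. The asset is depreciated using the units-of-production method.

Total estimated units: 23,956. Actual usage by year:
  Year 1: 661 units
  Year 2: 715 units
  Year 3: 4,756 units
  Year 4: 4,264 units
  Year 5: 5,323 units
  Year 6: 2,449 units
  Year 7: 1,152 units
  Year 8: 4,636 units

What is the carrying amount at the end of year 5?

Depreciable base = $217,604 − $2,000 = $215,604.
Rate = $215,604 / 23,956 units = $9 per unit.
Year 1: 661 × $9 = $5,949. Book value $211,655.
Year 2: 715 × $9 = $6,435. Book value $205,220.
Year 3: 4,756 × $9 = $42,804. Book value $162,416.
Year 4: 4,264 × $9 = $38,376. Book value $124,040.
Year 5: 5,323 × $9 = $47,907. Book value $76,133.

$76,133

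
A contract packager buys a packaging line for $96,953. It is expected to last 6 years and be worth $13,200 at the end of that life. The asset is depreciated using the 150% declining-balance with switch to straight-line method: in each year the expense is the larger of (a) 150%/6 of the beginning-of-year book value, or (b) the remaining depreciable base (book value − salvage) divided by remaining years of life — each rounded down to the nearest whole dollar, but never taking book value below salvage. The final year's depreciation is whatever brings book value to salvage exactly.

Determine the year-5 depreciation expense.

Depreciable base = $96,953 − $13,200 = $83,753.
Year 1: DB = ⌊$96,953 × 150%/6⌋ = $24,238; SL = ⌊$83,753/6⌋ = $13,958 → take DB $24,238. Book value $72,715.
Year 2: DB = ⌊$72,715 × 150%/6⌋ = $18,178; SL = ⌊$59,515/5⌋ = $11,903 → take DB $18,178. Book value $54,537.
Year 3: DB = ⌊$54,537 × 150%/6⌋ = $13,634; SL = ⌊$41,337/4⌋ = $10,334 → take DB $13,634. Book value $40,903.
Year 4: DB = ⌊$40,903 × 150%/6⌋ = $10,225; SL = ⌊$27,703/3⌋ = $9,234 → take DB $10,225. Book value $30,678.
Year 5: DB = ⌊$30,678 × 150%/6⌋ = $7,669; SL = ⌊$17,478/2⌋ = $8,739 → take SL $8,739. Book value $21,939.

$8,739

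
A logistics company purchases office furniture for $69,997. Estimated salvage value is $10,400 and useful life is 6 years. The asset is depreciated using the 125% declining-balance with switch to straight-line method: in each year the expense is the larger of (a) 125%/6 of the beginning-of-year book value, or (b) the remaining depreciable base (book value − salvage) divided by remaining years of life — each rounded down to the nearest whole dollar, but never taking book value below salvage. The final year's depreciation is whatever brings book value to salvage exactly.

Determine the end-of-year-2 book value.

$43,871

Depreciable base = $69,997 − $10,400 = $59,597.
Year 1: DB = ⌊$69,997 × 125%/6⌋ = $14,582; SL = ⌊$59,597/6⌋ = $9,932 → take DB $14,582. Book value $55,415.
Year 2: DB = ⌊$55,415 × 125%/6⌋ = $11,544; SL = ⌊$45,015/5⌋ = $9,003 → take DB $11,544. Book value $43,871.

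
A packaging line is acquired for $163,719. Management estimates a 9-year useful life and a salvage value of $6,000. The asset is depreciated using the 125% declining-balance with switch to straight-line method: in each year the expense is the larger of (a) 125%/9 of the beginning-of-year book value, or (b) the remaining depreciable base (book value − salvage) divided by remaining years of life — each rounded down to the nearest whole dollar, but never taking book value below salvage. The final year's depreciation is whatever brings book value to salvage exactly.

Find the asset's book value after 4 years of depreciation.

Depreciable base = $163,719 − $6,000 = $157,719.
Year 1: DB = ⌊$163,719 × 125%/9⌋ = $22,738; SL = ⌊$157,719/9⌋ = $17,524 → take DB $22,738. Book value $140,981.
Year 2: DB = ⌊$140,981 × 125%/9⌋ = $19,580; SL = ⌊$134,981/8⌋ = $16,872 → take DB $19,580. Book value $121,401.
Year 3: DB = ⌊$121,401 × 125%/9⌋ = $16,861; SL = ⌊$115,401/7⌋ = $16,485 → take DB $16,861. Book value $104,540.
Year 4: DB = ⌊$104,540 × 125%/9⌋ = $14,519; SL = ⌊$98,540/6⌋ = $16,423 → take SL $16,423. Book value $88,117.

$88,117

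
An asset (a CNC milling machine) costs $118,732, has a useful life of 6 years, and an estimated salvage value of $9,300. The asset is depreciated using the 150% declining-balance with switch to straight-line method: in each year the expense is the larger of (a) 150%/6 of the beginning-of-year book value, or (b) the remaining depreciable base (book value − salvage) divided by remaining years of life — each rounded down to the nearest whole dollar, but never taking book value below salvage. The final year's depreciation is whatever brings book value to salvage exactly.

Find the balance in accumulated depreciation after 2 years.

$51,945

Depreciable base = $118,732 − $9,300 = $109,432.
Year 1: DB = ⌊$118,732 × 150%/6⌋ = $29,683; SL = ⌊$109,432/6⌋ = $18,238 → take DB $29,683. Book value $89,049.
Year 2: DB = ⌊$89,049 × 150%/6⌋ = $22,262; SL = ⌊$79,749/5⌋ = $15,949 → take DB $22,262. Book value $66,787.
Accumulated through year 2 = $118,732 − $66,787 = $51,945.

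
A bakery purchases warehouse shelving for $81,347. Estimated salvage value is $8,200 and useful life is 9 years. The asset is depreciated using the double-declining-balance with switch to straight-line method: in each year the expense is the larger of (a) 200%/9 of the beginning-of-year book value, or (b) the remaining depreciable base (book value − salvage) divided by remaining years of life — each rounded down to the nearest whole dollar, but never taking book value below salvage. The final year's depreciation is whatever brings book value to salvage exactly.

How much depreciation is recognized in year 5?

Depreciable base = $81,347 − $8,200 = $73,147.
Year 1: DB = ⌊$81,347 × 200%/9⌋ = $18,077; SL = ⌊$73,147/9⌋ = $8,127 → take DB $18,077. Book value $63,270.
Year 2: DB = ⌊$63,270 × 200%/9⌋ = $14,060; SL = ⌊$55,070/8⌋ = $6,883 → take DB $14,060. Book value $49,210.
Year 3: DB = ⌊$49,210 × 200%/9⌋ = $10,935; SL = ⌊$41,010/7⌋ = $5,858 → take DB $10,935. Book value $38,275.
Year 4: DB = ⌊$38,275 × 200%/9⌋ = $8,505; SL = ⌊$30,075/6⌋ = $5,012 → take DB $8,505. Book value $29,770.
Year 5: DB = ⌊$29,770 × 200%/9⌋ = $6,615; SL = ⌊$21,570/5⌋ = $4,314 → take DB $6,615. Book value $23,155.

$6,615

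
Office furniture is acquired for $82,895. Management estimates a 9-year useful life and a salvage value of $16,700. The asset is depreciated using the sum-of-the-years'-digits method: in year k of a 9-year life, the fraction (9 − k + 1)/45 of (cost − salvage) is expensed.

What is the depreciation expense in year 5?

$7,355

Depreciable base = $82,895 − $16,700 = $66,195.
Sum of the years' digits = 9+8+7+6+5+4+3+2+1 = 45.
Year 1: $66,195 × 9/45 = $13,239. Book value $69,656.
Year 2: $66,195 × 8/45 = $11,768. Book value $57,888.
Year 3: $66,195 × 7/45 = $10,297. Book value $47,591.
Year 4: $66,195 × 6/45 = $8,826. Book value $38,765.
Year 5: $66,195 × 5/45 = $7,355. Book value $31,410.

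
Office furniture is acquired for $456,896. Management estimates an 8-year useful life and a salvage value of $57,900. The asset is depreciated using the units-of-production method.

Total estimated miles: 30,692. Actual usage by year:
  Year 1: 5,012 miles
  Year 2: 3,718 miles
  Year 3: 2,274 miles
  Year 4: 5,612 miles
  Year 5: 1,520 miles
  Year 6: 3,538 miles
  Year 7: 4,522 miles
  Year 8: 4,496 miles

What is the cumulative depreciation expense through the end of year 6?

Depreciable base = $456,896 − $57,900 = $398,996.
Rate = $398,996 / 30,692 miles = $13 per mile.
Year 1: 5,012 × $13 = $65,156. Book value $391,740.
Year 2: 3,718 × $13 = $48,334. Book value $343,406.
Year 3: 2,274 × $13 = $29,562. Book value $313,844.
Year 4: 5,612 × $13 = $72,956. Book value $240,888.
Year 5: 1,520 × $13 = $19,760. Book value $221,128.
Year 6: 3,538 × $13 = $45,994. Book value $175,134.
Accumulated through year 6 = $456,896 − $175,134 = $281,762.

$281,762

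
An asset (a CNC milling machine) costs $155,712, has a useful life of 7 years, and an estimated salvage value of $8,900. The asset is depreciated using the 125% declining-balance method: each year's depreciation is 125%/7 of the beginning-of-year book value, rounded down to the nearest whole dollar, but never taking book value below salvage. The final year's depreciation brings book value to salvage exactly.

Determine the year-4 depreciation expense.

Depreciable base = $155,712 − $8,900 = $146,812.
Year 1: ⌊$155,712 × 125%/7⌋ = $27,805. Book value $127,907.
Year 2: ⌊$127,907 × 125%/7⌋ = $22,840. Book value $105,067.
Year 3: ⌊$105,067 × 125%/7⌋ = $18,761. Book value $86,306.
Year 4: ⌊$86,306 × 125%/7⌋ = $15,411. Book value $70,895.

$15,411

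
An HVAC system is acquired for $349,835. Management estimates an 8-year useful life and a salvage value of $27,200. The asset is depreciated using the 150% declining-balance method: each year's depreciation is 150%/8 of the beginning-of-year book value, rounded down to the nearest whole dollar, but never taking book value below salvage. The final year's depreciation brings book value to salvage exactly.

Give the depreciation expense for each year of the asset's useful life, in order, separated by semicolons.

$65,594; $53,295; $43,302; $35,183; $28,586; $23,226; $18,871; $54,578

Depreciable base = $349,835 − $27,200 = $322,635.
Year 1: ⌊$349,835 × 150%/8⌋ = $65,594. Book value $284,241.
Year 2: ⌊$284,241 × 150%/8⌋ = $53,295. Book value $230,946.
Year 3: ⌊$230,946 × 150%/8⌋ = $43,302. Book value $187,644.
Year 4: ⌊$187,644 × 150%/8⌋ = $35,183. Book value $152,461.
Year 5: ⌊$152,461 × 150%/8⌋ = $28,586. Book value $123,875.
Year 6: ⌊$123,875 × 150%/8⌋ = $23,226. Book value $100,649.
Year 7: ⌊$100,649 × 150%/8⌋ = $18,871. Book value $81,778.
Year 8 (final): $81,778 − $27,200 = $54,578. Book value $27,200.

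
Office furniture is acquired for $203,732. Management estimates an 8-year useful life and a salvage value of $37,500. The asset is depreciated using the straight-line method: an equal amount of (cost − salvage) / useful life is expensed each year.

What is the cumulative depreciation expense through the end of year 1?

Depreciable base = $203,732 − $37,500 = $166,232.
Annual expense = $166,232 / 8 = $20,779.
End of year 1: book value $182,953.
Accumulated through year 1 = $203,732 − $182,953 = $20,779.

$20,779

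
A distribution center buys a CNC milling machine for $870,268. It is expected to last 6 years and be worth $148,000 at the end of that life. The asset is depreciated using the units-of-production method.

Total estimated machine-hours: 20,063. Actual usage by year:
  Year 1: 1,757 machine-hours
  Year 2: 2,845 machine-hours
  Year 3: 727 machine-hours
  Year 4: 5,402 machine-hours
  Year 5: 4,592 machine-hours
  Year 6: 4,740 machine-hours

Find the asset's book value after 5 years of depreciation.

$318,640

Depreciable base = $870,268 − $148,000 = $722,268.
Rate = $722,268 / 20,063 machine-hours = $36 per machine-hour.
Year 1: 1,757 × $36 = $63,252. Book value $807,016.
Year 2: 2,845 × $36 = $102,420. Book value $704,596.
Year 3: 727 × $36 = $26,172. Book value $678,424.
Year 4: 5,402 × $36 = $194,472. Book value $483,952.
Year 5: 4,592 × $36 = $165,312. Book value $318,640.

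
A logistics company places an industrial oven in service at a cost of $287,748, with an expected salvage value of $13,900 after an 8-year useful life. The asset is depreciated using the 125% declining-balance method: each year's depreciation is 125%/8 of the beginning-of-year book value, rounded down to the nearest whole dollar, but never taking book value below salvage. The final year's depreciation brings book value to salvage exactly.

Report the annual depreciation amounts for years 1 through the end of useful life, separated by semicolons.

Depreciable base = $287,748 − $13,900 = $273,848.
Year 1: ⌊$287,748 × 125%/8⌋ = $44,960. Book value $242,788.
Year 2: ⌊$242,788 × 125%/8⌋ = $37,935. Book value $204,853.
Year 3: ⌊$204,853 × 125%/8⌋ = $32,008. Book value $172,845.
Year 4: ⌊$172,845 × 125%/8⌋ = $27,007. Book value $145,838.
Year 5: ⌊$145,838 × 125%/8⌋ = $22,787. Book value $123,051.
Year 6: ⌊$123,051 × 125%/8⌋ = $19,226. Book value $103,825.
Year 7: ⌊$103,825 × 125%/8⌋ = $16,222. Book value $87,603.
Year 8 (final): $87,603 − $13,900 = $73,703. Book value $13,900.

$44,960; $37,935; $32,008; $27,007; $22,787; $19,226; $16,222; $73,703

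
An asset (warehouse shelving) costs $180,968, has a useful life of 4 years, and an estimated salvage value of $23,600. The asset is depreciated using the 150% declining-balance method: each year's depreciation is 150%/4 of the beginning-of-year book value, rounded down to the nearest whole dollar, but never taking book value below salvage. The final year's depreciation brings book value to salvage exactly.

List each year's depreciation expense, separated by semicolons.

Depreciable base = $180,968 − $23,600 = $157,368.
Year 1: ⌊$180,968 × 150%/4⌋ = $67,863. Book value $113,105.
Year 2: ⌊$113,105 × 150%/4⌋ = $42,414. Book value $70,691.
Year 3: ⌊$70,691 × 150%/4⌋ = $26,509. Book value $44,182.
Year 4 (final): $44,182 − $23,600 = $20,582. Book value $23,600.

$67,863; $42,414; $26,509; $20,582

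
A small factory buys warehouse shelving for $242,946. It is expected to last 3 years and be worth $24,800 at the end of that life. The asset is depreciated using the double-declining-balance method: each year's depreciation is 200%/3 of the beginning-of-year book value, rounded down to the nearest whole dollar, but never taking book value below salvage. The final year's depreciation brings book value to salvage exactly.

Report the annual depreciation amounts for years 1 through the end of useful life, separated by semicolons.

$161,964; $53,988; $2,194

Depreciable base = $242,946 − $24,800 = $218,146.
Year 1: ⌊$242,946 × 200%/3⌋ = $161,964. Book value $80,982.
Year 2: ⌊$80,982 × 200%/3⌋ = $53,988. Book value $26,994.
Year 3 (final): $26,994 − $24,800 = $2,194. Book value $24,800.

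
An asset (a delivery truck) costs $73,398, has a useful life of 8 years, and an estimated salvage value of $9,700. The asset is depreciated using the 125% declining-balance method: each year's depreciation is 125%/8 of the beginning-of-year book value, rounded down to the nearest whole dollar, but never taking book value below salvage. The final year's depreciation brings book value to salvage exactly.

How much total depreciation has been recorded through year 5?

$42,009

Depreciable base = $73,398 − $9,700 = $63,698.
Year 1: ⌊$73,398 × 125%/8⌋ = $11,468. Book value $61,930.
Year 2: ⌊$61,930 × 125%/8⌋ = $9,676. Book value $52,254.
Year 3: ⌊$52,254 × 125%/8⌋ = $8,164. Book value $44,090.
Year 4: ⌊$44,090 × 125%/8⌋ = $6,889. Book value $37,201.
Year 5: ⌊$37,201 × 125%/8⌋ = $5,812. Book value $31,389.
Accumulated through year 5 = $73,398 − $31,389 = $42,009.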